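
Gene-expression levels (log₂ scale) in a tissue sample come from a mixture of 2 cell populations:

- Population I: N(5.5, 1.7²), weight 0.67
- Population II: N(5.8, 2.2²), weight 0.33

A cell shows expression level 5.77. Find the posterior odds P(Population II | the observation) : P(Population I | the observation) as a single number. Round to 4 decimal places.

Posterior odds = (π_i f_i(x)) / (π_j f_j(x)); the normalising sum cancels.
Evaluate each component's likelihood at the observed value:
  p_I = (1/(1.7·√(2π)))·exp(−(5.77−5.5)²/(2·1.7²)) = 0.234672·exp(-0.01261) = 0.231731
  p_II = (1/(2.2·√(2π)))·exp(−(5.77−5.8)²/(2·2.2²)) = 0.181337·exp(-0.00009) = 0.181321
Posterior odds = (π_II·p_II) / (π_I·p_I) = (0.33·0.181321) / (0.67·0.231731) = 0.0598358 / 0.15526 ≈ 0.3854

0.3854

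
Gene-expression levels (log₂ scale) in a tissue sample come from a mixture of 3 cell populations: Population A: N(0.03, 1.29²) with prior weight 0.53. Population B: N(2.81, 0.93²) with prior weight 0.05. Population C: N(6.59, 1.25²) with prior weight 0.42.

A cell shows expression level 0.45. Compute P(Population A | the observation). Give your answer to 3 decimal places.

0.995

The responsibility of component k is w_k f_k(x) divided by Σ_j w_j f_j(x).
Evaluate each component's likelihood at the observed value:
  f_A = (1/(1.29·√(2π)))·exp(−(0.45−0.03)²/(2·1.29²)) = 0.309258·exp(-0.05300) = 0.293293
  f_B = (1/(0.93·√(2π)))·exp(−(0.45−2.81)²/(2·0.93²)) = 0.428970·exp(-3.21979) = 0.0171431
  f_C = (1/(1.25·√(2π)))·exp(−(0.45−6.59)²/(2·1.25²)) = 0.319154·exp(-12.06387) = 1.83962e-06
Prior × likelihood for each component:
  w_A·f_A = 0.53 × 0.293293 = 0.155445
  w_B·f_B = 0.05 × 0.0171431 = 0.000857153
  w_C·f_C = 0.42 × 1.83962e-06 = 7.72638e-07
Denominator: 0.155445 + 0.000857153 + 7.72638e-07 = 0.156303
P(Population A | 0.45) ≈ 0.995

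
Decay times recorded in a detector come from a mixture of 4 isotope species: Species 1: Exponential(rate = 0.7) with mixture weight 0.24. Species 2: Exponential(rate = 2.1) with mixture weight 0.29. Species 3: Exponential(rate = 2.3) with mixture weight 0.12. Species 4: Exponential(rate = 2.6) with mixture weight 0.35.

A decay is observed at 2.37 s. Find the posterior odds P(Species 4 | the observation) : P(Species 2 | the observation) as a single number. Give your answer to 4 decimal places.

Posterior odds = (P(Z=i) f_i(x)) / (P(Z=j) f_j(x)); the normalising sum cancels.
Evaluate each component's likelihood at the observed value:
  p_1 = 0.7·e^(−0.7·2.37) = 0.7·e^(−1.6590) = 0.13323
  p_2 = 2.1·e^(−2.1·2.37) = 2.1·e^(−4.9770) = 0.0144789
  p_3 = 2.3·e^(−2.3·2.37) = 2.3·e^(−5.4510) = 0.00987162
  p_4 = 2.6·e^(−2.6·2.37) = 2.6·e^(−6.1620) = 0.00548089
Posterior odds = (P(Z=4)·p_4) / (P(Z=2)·p_2) = (0.35·0.00548089) / (0.29·0.0144789) = 0.00191831 / 0.00419888 ≈ 0.4569

0.4569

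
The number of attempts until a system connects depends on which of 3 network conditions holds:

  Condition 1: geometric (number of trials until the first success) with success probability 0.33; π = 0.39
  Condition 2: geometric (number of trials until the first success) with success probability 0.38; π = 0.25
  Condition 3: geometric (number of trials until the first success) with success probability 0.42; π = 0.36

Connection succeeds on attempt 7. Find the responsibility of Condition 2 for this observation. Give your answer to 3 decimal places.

Apply Bayes' rule: the posterior for each component is proportional to its prior times its likelihood at x.
Geometric probabilities:
  L_1 = 0.33·(1−0.33)^6 = 0.33·0.0904584 = 0.0298513
  L_2 = 0.38·(1−0.38)^6 = 0.38·0.0568002 = 0.0215841
  L_3 = 0.42·(1−0.42)^6 = 0.42·0.0380687 = 0.0159889
Prior × likelihood for each component:
  P(Z=1)·L_1 = 0.39 × 0.0298513 = 0.011642
  P(Z=2)·L_2 = 0.25 × 0.0215841 = 0.00539602
  P(Z=3)·L_3 = 0.36 × 0.0159889 = 0.00575599
Normaliser: 0.011642 + 0.00539602 + 0.00575599 = 0.022794
So the posterior for Condition 2 is 0.00539602 / 0.022794 ≈ 0.237.

0.237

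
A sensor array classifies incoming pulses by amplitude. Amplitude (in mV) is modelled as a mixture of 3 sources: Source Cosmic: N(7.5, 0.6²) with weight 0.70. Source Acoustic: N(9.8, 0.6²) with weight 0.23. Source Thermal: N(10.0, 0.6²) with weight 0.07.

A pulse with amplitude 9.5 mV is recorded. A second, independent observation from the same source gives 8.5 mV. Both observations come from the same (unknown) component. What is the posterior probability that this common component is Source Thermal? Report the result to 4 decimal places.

0.0976

P(component k | x) = w_k·f_k(x) / marginal(x), where marginal(x) = Σ_j w_j·f_j(x).
Since both observations come from the same component, the likelihood for component k is f_k(x₁)·f_k(x₂).
  f_Cosmic = [0.00257046] × [0.165795] = 0.000426171
  f_Acoustic = [0.586776] × [0.0635877] = 0.0373117
  f_Thermal = [0.469853] × [0.0292138] = 0.0137262
Prior × likelihood for each component:
  w_Cosmic·f_Cosmic = 0.70 × 0.000426171 = 0.00029832
  w_Acoustic·f_Acoustic = 0.23 × 0.0373117 = 0.00858169
  w_Thermal·f_Thermal = 0.07 × 0.0137262 = 0.000960835
Denominator: 0.00029832 + 0.00858169 + 0.000960835 = 0.00984085
Responsibility of Source Thermal: 0.000960835 / 0.00984085 ≈ 0.0976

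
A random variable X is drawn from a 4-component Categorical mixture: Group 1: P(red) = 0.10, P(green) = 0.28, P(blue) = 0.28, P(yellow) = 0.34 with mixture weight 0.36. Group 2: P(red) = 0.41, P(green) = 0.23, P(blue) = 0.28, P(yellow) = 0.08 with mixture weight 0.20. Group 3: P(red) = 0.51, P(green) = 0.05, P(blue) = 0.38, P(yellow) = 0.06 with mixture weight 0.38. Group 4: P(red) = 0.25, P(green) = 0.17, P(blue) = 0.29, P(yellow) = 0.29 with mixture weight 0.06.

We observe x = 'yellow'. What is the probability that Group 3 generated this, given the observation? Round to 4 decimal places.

By Bayes' theorem, P(k | x) = π_k f_k(x) / Σ_j π_j f_j(x).
Component likelihoods at x = 'yellow':
  f_1 = 0.34
  f_2 = 0.08
  f_3 = 0.06
  f_4 = 0.29
Prior × likelihood for each component:
  π_1·f_1 = 0.36 × 0.34 = 0.1224
  π_2·f_2 = 0.20 × 0.08 = 0.016
  π_3·f_3 = 0.38 × 0.06 = 0.0228
  π_4·f_4 = 0.06 × 0.29 = 0.0174
Normaliser: 0.1224 + 0.016 + 0.0228 + 0.0174 = 0.1786
P(Group 3 | the observation) ≈ 0.1277

0.1277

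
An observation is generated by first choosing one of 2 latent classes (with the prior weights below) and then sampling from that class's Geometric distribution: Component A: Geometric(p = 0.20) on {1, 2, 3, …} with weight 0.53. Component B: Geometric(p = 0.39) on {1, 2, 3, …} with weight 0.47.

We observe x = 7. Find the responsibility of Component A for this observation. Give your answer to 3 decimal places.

0.746

The responsibility of component k is π_k f_k(x) divided by Σ_j π_j f_j(x).
Geometric probabilities:
  f_A = 0.20·(1−0.20)^6 = 0.20·0.262144 = 0.0524288
  f_B = 0.39·(1−0.39)^6 = 0.39·0.0515204 = 0.0200929
Multiply by the mixture weights:
  π_A·f_A = 0.53 × 0.0524288 = 0.0277873
  π_B·f_B = 0.47 × 0.0200929 = 0.00944368
Denominator: 0.0277873 + 0.00944368 = 0.0372309
P(Component A | the observation) ≈ 0.746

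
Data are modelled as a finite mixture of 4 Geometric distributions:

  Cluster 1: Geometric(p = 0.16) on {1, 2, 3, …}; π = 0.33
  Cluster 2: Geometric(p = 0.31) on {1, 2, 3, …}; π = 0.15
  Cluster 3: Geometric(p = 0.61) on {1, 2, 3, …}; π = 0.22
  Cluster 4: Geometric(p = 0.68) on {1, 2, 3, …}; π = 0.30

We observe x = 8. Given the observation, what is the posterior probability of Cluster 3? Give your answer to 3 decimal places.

The responsibility of component k is π_k f_k(x) divided by Σ_j π_j f_j(x).
Component likelihoods at x = 8:
  f_1 = 0.0472145
  f_2 = 0.0230837
  f_3 = 0.000837109
  f_4 = 0.000233646
Prior × likelihood for each component:
  π_1·f_1 = 0.33 × 0.0472145 = 0.0155808
  π_2·f_2 = 0.15 × 0.0230837 = 0.00346255
  π_3·f_3 = 0.22 × 0.000837109 = 0.000184164
  π_4·f_4 = 0.30 × 0.000233646 = 7.00939e-05
Normaliser: 0.0155808 + 0.00346255 + 0.000184164 + 7.00939e-05 = 0.0192976
So the posterior for Cluster 3 is 0.000184164 / 0.0192976 ≈ 0.010.

0.010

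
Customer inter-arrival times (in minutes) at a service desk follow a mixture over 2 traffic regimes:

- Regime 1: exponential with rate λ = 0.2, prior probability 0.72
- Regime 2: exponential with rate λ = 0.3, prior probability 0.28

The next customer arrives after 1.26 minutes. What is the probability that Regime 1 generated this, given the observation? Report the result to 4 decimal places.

By Bayes' theorem, P(k | x) = π_k f_k(x) / Σ_j π_j f_j(x).
Exponential densities:
  p_1 = 0.2·e^(−0.2·1.26) = 0.2·e^(−0.2520) = 0.155449
  p_2 = 0.3·e^(−0.3·1.26) = 0.3·e^(−0.3780) = 0.205569
Multiply by the mixture weights:
  π_1·p_1 = 0.72 × 0.155449 = 0.111923
  π_2·p_2 = 0.28 × 0.205569 = 0.0575594
Normaliser: 0.111923 + 0.0575594 = 0.169483
Responsibility of Regime 1: 0.111923 / 0.169483 ≈ 0.6604

0.6604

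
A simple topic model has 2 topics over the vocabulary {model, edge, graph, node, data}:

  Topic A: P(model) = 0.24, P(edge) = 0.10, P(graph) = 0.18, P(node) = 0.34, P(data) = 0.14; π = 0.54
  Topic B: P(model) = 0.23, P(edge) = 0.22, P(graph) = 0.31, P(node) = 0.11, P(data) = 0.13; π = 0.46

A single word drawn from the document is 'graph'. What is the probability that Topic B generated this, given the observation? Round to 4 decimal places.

P(component k | x) = P(Z=k)·f_k(x) / marginal(x), where marginal(x) = Σ_j P(Z=j)·f_j(x).
Component likelihoods at x = 'graph':
  f_A = 0.18
  f_B = 0.31
Weight by the priors:
  P(Z=A)·f_A = 0.54 × 0.18 = 0.0972
  P(Z=B)·f_B = 0.46 × 0.31 = 0.1426
Denominator: 0.0972 + 0.1426 = 0.2398
Responsibility of Topic B: 0.1426 / 0.2398 ≈ 0.5947

0.5947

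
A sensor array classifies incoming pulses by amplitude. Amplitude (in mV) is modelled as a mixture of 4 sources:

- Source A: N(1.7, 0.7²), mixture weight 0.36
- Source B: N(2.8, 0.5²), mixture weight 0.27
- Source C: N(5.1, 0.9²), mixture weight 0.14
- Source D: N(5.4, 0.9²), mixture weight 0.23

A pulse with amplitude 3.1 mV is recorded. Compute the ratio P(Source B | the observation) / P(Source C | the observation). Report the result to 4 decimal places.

34.2505

Only the two components matter; the odds are (π_i f_i(x)) / (π_j f_j(x)).
Evaluate each component's likelihood at the observed value:
  L_A = 0.07713
  L_B = 0.666449
  L_C = 0.0375263
  L_D = 0.0169242
Posterior odds = (π_B·L_B) / (π_C·L_C) = (0.27·0.666449) / (0.14·0.0375263) = 0.179941 / 0.00525368 ≈ 34.2505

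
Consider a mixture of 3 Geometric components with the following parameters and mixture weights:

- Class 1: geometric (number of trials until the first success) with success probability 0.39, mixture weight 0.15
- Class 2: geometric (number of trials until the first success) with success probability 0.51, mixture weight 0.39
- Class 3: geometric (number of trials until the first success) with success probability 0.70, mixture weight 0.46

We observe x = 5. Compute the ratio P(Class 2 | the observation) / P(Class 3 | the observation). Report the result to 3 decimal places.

The posterior odds equal the prior odds times the likelihood ratio: (P(Z=i)/P(Z=j))·(f_i(x)/f_j(x)).
Geometric probabilities:
  p_1 = 0.39·(1−0.39)^4 = 0.39·0.138458 = 0.0539988
  p_2 = 0.51·(1−0.51)^4 = 0.51·0.057648 = 0.0294005
  p_3 = 0.70·(1−0.70)^4 = 0.70·0.0081 = 0.00567
Posterior odds = (P(Z=2)·p_2) / (P(Z=3)·p_3) = (0.39·0.0294005) / (0.46·0.00567) = 0.0114662 / 0.0026082 ≈ 4.396

4.396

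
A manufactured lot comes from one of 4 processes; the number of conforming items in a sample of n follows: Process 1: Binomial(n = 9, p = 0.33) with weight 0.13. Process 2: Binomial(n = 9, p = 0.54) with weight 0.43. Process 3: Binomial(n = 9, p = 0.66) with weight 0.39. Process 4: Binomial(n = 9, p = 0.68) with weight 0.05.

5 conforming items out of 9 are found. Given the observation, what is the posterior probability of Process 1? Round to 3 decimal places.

The responsibility of component k is π_k f_k(x) divided by Σ_j π_j f_j(x).
Evaluate each component's likelihood at the observed value:
  f_1 = C(9,5)·0.33^5·0.67^4 = 126·0.00391354·0.201511 = 0.0993664
  f_2 = C(9,5)·0.54^5·0.46^4 = 126·0.0459165·0.0447746 = 0.259042
  f_3 = C(9,5)·0.66^5·0.34^4 = 126·0.125233·0.0133634 = 0.210866
  f_4 = C(9,5)·0.68^5·0.32^4 = 126·0.145393·0.0104858 = 0.192095
Unnormalised posteriors:
  π_1·f_1 = 0.13 × 0.0993664 = 0.0129176
  π_2·f_2 = 0.43 × 0.259042 = 0.111388
  π_3·f_3 = 0.39 × 0.210866 = 0.0822376
  π_4·f_4 = 0.05 × 0.192095 = 0.00960473
Normaliser: 0.0129176 + 0.111388 + 0.0822376 + 0.00960473 = 0.216148
Responsibility of Process 1: 0.0129176 / 0.216148 ≈ 0.060

0.060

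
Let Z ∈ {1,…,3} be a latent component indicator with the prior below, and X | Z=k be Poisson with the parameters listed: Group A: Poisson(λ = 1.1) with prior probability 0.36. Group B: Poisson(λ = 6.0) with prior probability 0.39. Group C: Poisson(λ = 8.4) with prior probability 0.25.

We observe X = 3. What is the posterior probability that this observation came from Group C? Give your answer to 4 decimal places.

Apply Bayes' rule: the posterior for each component is proportional to its prior times its likelihood at x.
Component likelihoods at x = 3:
  f_A = e^(−1.1)·1.1^3/3! = 0.0738419
  f_B = e^(−6.0)·6.0^3/3! = 0.0892351
  f_C = e^(−8.4)·8.4^3/3! = 0.0222133
Unnormalised posteriors:
  π_A·f_A = 0.36 × 0.0738419 = 0.0265831
  π_B·f_B = 0.39 × 0.0892351 = 0.0348017
  π_C·f_C = 0.25 × 0.0222133 = 0.00555332
Normaliser: 0.0265831 + 0.0348017 + 0.00555332 = 0.0669381
Responsibility of Group C: 0.00555332 / 0.0669381 ≈ 0.0830

0.0830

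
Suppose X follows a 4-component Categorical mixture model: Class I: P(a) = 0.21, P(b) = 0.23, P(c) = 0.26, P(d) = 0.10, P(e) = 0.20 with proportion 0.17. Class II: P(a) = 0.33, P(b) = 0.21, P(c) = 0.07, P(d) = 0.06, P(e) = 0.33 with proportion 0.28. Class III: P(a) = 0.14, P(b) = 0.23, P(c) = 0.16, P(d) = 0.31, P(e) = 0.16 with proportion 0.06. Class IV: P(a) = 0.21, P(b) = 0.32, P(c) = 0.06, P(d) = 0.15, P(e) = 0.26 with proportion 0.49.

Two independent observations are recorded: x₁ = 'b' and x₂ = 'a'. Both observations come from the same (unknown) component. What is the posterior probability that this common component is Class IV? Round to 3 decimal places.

The responsibility of component k is π_k f_k(x) divided by Σ_j π_j f_j(x).
Since both observations come from the same component, the likelihood for component k is f_k(x₁)·f_k(x₂).
  f_I = [0.23] × [0.21] = 0.0483
  f_II = [0.21] × [0.33] = 0.0693
  f_III = [0.23] × [0.14] = 0.0322
  f_IV = [0.32] × [0.21] = 0.0672
Prior × likelihood for each component:
  π_I·f_I = 0.17 × 0.0483 = 0.008211
  π_II·f_II = 0.28 × 0.0693 = 0.019404
  π_III·f_III = 0.06 × 0.0322 = 0.001932
  π_IV·f_IV = 0.49 × 0.0672 = 0.032928
Sum: 0.008211 + 0.019404 + 0.001932 + 0.032928 = 0.062475
Responsibility of Class IV: 0.032928 / 0.062475 ≈ 0.527

0.527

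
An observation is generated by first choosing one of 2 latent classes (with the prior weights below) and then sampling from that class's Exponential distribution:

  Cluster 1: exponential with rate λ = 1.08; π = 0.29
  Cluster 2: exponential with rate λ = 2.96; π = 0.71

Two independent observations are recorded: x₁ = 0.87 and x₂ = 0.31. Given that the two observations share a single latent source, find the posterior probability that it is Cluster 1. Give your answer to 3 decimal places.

0.333

The responsibility of component k is π_k f_k(x) divided by Σ_j π_j f_j(x).
Since both observations come from the same component, the likelihood for component k is f_k(x₁)·f_k(x₂).
  L_1 = [1.08·e^(−1.08·0.87) = 1.08·e^(−0.9396) = 0.422047] × [0.77272] = 0.326124
  L_2 = [2.96·e^(−2.96·0.87) = 2.96·e^(−2.5752) = 0.22537] × [1.18245] = 0.266489
Multiply by the mixture weights:
  π_1·L_1 = 0.29 × 0.326124 = 0.0945759
  π_2·L_2 = 0.71 × 0.266489 = 0.189207
Denominator: 0.0945759 + 0.189207 = 0.283783
Responsibility of Cluster 1: 0.0945759 / 0.283783 ≈ 0.333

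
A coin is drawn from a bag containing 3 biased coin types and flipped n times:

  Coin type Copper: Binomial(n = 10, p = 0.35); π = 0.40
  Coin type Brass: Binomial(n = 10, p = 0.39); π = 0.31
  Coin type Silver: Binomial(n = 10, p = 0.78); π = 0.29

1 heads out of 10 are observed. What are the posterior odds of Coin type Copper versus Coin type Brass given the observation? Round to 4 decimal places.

Since P(k|x) ∝ w_k f_k(x), the posterior odds are w_i f_i(x) / (w_j f_j(x)).
Component likelihoods at x = 1 heads out of 10:
  f_Copper = C(10,1)·0.35^1·0.65^9 = 10·0.35·0.0207119 = 0.0724917
  f_Brass = C(10,1)·0.39^1·0.61^9 = 10·0.39·0.0116941 = 0.0456072
  f_Silver = C(10,1)·0.78^1·0.22^9 = 10·0.78·1.20727e-06 = 9.4167e-06
Odds = (0.40/0.31) × (0.0724917/0.0456072) = 1.29032 × 1.58948 ≈ 2.0509

2.0509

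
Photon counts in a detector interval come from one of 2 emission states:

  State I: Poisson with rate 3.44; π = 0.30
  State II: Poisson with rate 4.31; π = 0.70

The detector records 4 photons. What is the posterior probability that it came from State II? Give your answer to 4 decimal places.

Posterior ∝ prior × likelihood, so P(k | x) ∝ P(Z=k) f_k(x); normalise over all components.
Component likelihoods at x = 4 photons:
  L_I = e^(−3.44)·3.44^4/4! = 0.18709
  L_II = e^(−4.31)·4.31^4/4! = 0.193147
Weight by the priors:
  P(Z=I)·L_I = 0.30 × 0.18709 = 0.0561269
  P(Z=II)·L_II = 0.70 × 0.193147 = 0.135203
Normaliser: 0.0561269 + 0.135203 = 0.19133
So the posterior for State II is 0.135203 / 0.19133 ≈ 0.7066.

0.7066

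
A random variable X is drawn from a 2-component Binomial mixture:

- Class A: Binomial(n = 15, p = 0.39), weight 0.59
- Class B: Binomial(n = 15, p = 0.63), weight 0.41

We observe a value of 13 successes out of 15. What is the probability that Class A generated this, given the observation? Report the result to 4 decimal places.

0.0076

By Bayes' theorem, P(k | x) = π_k f_k(x) / Σ_j π_j f_j(x).
Component likelihoods at x = 13 successes out of 15:
  f_A = C(15,13)·0.39^13·0.61^2 = 105·4.82881e-06·0.3721 = 0.000188664
  f_B = C(15,13)·0.63^13·0.37^2 = 105·0.00246279·0.1369 = 0.0354014
Weight by the priors:
  π_A·f_A = 0.59 × 0.000188664 = 0.000111312
  π_B·f_B = 0.41 × 0.0354014 = 0.0145146
Sum: 0.000111312 + 0.0145146 = 0.0146259
Responsibility of Class A: 0.000111312 / 0.0146259 ≈ 0.0076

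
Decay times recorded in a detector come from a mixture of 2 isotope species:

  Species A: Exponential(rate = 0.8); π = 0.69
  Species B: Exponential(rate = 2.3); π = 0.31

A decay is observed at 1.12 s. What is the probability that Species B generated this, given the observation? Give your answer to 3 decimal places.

0.194

The responsibility of component k is π_k f_k(x) divided by Σ_j π_j f_j(x).
Component likelihoods at x = 1.12 s:
  p_A = 0.8·e^(−0.8·1.12) = 0.8·e^(−0.8960) = 0.326559
  p_B = 2.3·e^(−2.3·1.12) = 2.3·e^(−2.5760) = 0.174979
Weight by the priors:
  π_A·p_A = 0.69 × 0.326559 = 0.225326
  π_B·p_B = 0.31 × 0.174979 = 0.0542434
Evidence: 0.225326 + 0.0542434 = 0.279569
Responsibility of Species B: 0.0542434 / 0.279569 ≈ 0.194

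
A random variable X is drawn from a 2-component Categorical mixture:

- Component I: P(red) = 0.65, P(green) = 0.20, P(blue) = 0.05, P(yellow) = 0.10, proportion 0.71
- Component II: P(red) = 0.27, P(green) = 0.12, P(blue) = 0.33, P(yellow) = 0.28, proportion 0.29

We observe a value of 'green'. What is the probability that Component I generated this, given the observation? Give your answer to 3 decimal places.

0.803

Apply Bayes' rule: the posterior for each component is proportional to its prior times its likelihood at x.
Evaluate each component's likelihood at the observed value:
  p_I = 0.2
  p_II = 0.12
Prior × likelihood for each component:
  π_I·p_I = 0.71 × 0.2 = 0.142
  π_II·p_II = 0.29 × 0.12 = 0.0348
Normaliser: 0.142 + 0.0348 = 0.1768
P(Component I | x) = 0.142 / 0.1768 ≈ 0.803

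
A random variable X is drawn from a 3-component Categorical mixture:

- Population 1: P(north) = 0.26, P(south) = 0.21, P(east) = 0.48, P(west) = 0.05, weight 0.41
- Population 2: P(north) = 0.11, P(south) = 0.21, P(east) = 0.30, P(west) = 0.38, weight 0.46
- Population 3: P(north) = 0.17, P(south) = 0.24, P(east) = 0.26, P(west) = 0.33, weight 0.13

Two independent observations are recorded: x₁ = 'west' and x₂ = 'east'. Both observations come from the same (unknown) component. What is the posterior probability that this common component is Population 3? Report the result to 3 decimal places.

P(component k | x) = w_k·f_k(x) / marginal(x), where marginal(x) = Σ_j w_j·f_j(x).
Since both observations come from the same component, the likelihood for component k is f_k(x₁)·f_k(x₂).
  f_1 = [0.05] × [0.48] = 0.024
  f_2 = [0.38] × [0.3] = 0.114
  f_3 = [0.33] × [0.26] = 0.0858
Weight by the priors:
  w_1·f_1 = 0.41 × 0.024 = 0.00984
  w_2·f_2 = 0.46 × 0.114 = 0.05244
  w_3·f_3 = 0.13 × 0.0858 = 0.011154
Sum: 0.00984 + 0.05244 + 0.011154 = 0.073434
P(Population 3 | x) = 0.011154 / 0.073434 ≈ 0.152

0.152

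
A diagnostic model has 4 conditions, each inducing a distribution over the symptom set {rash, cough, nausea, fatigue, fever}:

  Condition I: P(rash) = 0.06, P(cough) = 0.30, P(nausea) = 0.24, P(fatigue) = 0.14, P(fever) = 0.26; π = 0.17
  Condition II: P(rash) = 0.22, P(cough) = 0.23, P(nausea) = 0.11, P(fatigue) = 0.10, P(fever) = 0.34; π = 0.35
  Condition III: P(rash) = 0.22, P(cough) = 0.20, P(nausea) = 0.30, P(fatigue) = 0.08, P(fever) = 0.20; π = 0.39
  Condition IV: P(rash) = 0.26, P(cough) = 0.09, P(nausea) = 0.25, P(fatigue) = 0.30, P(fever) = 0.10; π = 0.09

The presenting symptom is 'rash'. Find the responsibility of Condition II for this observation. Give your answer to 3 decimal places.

Apply Bayes' rule: the posterior for each component is proportional to its prior times its likelihood at x.
Evaluate each component's likelihood at the observed value:
  f_I = 0.06
  f_II = 0.22
  f_III = 0.22
  f_IV = 0.26
Multiply by the mixture weights:
  P(Z=I)·f_I = 0.17 × 0.06 = 0.0102
  P(Z=II)·f_II = 0.35 × 0.22 = 0.077
  P(Z=III)·f_III = 0.39 × 0.22 = 0.0858
  P(Z=IV)·f_IV = 0.09 × 0.26 = 0.0234
Sum: 0.0102 + 0.077 + 0.0858 + 0.0234 = 0.1964
Responsibility of Condition II: 0.077 / 0.1964 ≈ 0.392

0.392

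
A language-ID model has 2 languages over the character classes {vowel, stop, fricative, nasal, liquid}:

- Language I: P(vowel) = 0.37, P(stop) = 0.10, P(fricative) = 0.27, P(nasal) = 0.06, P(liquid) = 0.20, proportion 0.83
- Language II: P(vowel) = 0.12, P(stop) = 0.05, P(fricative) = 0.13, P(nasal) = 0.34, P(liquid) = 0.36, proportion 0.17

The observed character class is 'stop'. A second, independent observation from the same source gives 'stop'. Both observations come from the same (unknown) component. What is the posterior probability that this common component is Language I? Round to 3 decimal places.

P(component k | x) = P(Z=k)·f_k(x) / marginal(x), where marginal(x) = Σ_j P(Z=j)·f_j(x).
Since both observations come from the same component, the likelihood for component k is f_k(x₁)·f_k(x₂).
  f_I = [0.1] × [0.1] = 0.01
  f_II = [0.05] × [0.05] = 0.0025
Multiply by the mixture weights:
  P(Z=I)·f_I = 0.83 × 0.01 = 0.0083
  P(Z=II)·f_II = 0.17 × 0.0025 = 0.000425
Denominator: 0.0083 + 0.000425 = 0.008725
Responsibility of Language I: 0.0083 / 0.008725 ≈ 0.951

0.951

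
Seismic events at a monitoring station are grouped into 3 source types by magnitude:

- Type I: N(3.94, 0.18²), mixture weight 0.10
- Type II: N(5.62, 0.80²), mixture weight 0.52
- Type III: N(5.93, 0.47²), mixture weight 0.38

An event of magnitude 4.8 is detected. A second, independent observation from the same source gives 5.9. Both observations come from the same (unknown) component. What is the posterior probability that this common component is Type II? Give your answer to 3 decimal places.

0.826

By Bayes' theorem, P(k | x) = w_k f_k(x) / Σ_j w_j f_j(x).
Since both observations come from the same component, the likelihood for component k is f_k(x₁)·f_k(x₂).
  p_I = [(1/(0.18·√(2π)))·exp(−(4.8−3.94)²/(2·0.18²)) = 2.216346·exp(-11.41358) = 2.44784e-05] × [3.97141e-26] = 9.72137e-31
  p_II = [(1/(0.80·√(2π)))·exp(−(4.8−5.62)²/(2·0.80²)) = 0.498678·exp(-0.52531) = 0.294903] × [0.46905] = 0.138325
  p_III = [(1/(0.47·√(2π)))·exp(−(4.8−5.93)²/(2·0.47²)) = 0.848813·exp(-2.89022) = 0.0471634] × [0.847086] = 0.0399514
Multiply by the mixture weights:
  w_I·p_I = 0.10 × 9.72137e-31 = 9.72137e-32
  w_II·p_II = 0.52 × 0.138325 = 0.0719288
  w_III·p_III = 0.38 × 0.0399514 = 0.0151815
Normaliser: 9.72137e-32 + 0.0719288 + 0.0151815 = 0.0871103
P(Type II | x) ≈ 0.826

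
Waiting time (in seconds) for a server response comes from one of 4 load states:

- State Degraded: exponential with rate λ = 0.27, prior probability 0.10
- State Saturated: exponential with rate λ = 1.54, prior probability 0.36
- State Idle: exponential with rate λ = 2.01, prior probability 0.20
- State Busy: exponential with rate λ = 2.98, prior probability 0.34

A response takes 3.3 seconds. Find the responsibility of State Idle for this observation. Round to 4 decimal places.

The responsibility of component k is π_k f_k(x) divided by Σ_j π_j f_j(x).
Exponential densities:
  L_Degraded = 0.27·e^(−0.27·3.3) = 0.27·e^(−0.8910) = 0.110766
  L_Saturated = 1.54·e^(−1.54·3.3) = 1.54·e^(−5.0820) = 0.00955952
  L_Idle = 2.01·e^(−2.01·3.3) = 2.01·e^(−6.6330) = 0.00264558
  L_Busy = 2.98·e^(−2.98·3.3) = 2.98·e^(−9.8340) = 0.000159722
Unnormalised posteriors:
  π_Degraded·L_Degraded = 0.10 × 0.110766 = 0.0110766
  π_Saturated·L_Saturated = 0.36 × 0.00955952 = 0.00344143
  π_Idle·L_Idle = 0.20 × 0.00264558 = 0.000529116
  π_Busy·L_Busy = 0.34 × 0.000159722 = 5.43054e-05
Normaliser: 0.0110766 + 0.00344143 + 0.000529116 + 5.43054e-05 = 0.0151015
P(State Idle | 3.3 seconds) = 0.000529116 / 0.0151015 ≈ 0.0350

0.0350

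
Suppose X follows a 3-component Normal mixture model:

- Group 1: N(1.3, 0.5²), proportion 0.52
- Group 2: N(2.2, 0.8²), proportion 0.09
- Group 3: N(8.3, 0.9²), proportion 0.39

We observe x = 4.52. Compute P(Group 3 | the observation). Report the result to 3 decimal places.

By Bayes' theorem, P(k | x) = P(Z=k) f_k(x) / Σ_j P(Z=j) f_j(x).
Component likelihoods at x = 4.52:
  L_1 = (1/(0.5·√(2π)))·exp(−(4.52−1.3)²/(2·0.5²)) = 0.797885·exp(-20.73680) = 7.87159e-10
  L_2 = (1/(0.8·√(2π)))·exp(−(4.52−2.2)²/(2·0.8²)) = 0.498678·exp(-4.20500) = 0.00744067
  L_3 = (1/(0.9·√(2π)))·exp(−(4.52−8.3)²/(2·0.9²)) = 0.443269·exp(-8.82000) = 6.54923e-05
Weight by the priors:
  P(Z=1)·L_1 = 0.52 × 7.87159e-10 = 4.09322e-10
  P(Z=2)·L_2 = 0.09 × 0.00744067 = 0.00066966
  P(Z=3)·L_3 = 0.39 × 6.54923e-05 = 2.5542e-05
Sum: 4.09322e-10 + 0.00066966 + 2.5542e-05 = 0.000695202
Responsibility of Group 3: 2.5542e-05 / 0.000695202 ≈ 0.037

0.037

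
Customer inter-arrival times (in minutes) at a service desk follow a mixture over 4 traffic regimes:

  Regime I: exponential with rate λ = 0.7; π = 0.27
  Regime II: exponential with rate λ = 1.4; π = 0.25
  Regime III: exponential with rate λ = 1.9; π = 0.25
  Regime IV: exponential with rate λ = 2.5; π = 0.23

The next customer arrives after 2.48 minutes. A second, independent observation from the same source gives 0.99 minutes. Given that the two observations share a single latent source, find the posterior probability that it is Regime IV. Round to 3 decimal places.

Posterior ∝ prior × likelihood, so P(k | x) ∝ w_k f_k(x); normalise over all components.
Since both observations come from the same component, the likelihood for component k is f_k(x₁)·f_k(x₂).
  f_I = [0.123357] × [0.350052] = 0.0431812
  f_II = [0.0434768] × [0.350103] = 0.0152214
  f_III = [0.0170749] × [0.289631] = 0.00494543
  f_IV = [0.00507358] × [0.210407] = 0.00106752
Multiply by the mixture weights:
  w_I·f_I = 0.27 × 0.0431812 = 0.0116589
  w_II·f_II = 0.25 × 0.0152214 = 0.00380534
  w_III·f_III = 0.25 × 0.00494543 = 0.00123636
  w_IV·f_IV = 0.23 × 0.00106752 = 0.000245529
Marginal: 0.0116589 + 0.00380534 + 0.00123636 + 0.000245529 = 0.0169462
So the posterior for Regime IV is 0.000245529 / 0.0169462 ≈ 0.014.

0.014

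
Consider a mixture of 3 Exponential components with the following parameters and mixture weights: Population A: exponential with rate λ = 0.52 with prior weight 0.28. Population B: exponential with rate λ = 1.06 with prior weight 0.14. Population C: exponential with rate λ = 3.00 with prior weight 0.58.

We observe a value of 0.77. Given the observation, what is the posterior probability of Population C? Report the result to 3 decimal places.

P(component k | x) = π_k·f_k(x) / marginal(x), where marginal(x) = Σ_j π_j·f_j(x).
Component likelihoods at x = 0.77:
  L_A = 0.348427
  L_B = 0.468635
  L_C = 0.297784
Weight by the priors:
  π_A·L_A = 0.28 × 0.348427 = 0.0975596
  π_B·L_B = 0.14 × 0.468635 = 0.0656089
  π_C·L_C = 0.58 × 0.297784 = 0.172715
Marginal: 0.0975596 + 0.0656089 + 0.172715 = 0.335883
P(Population C | data) ≈ 0.514

0.514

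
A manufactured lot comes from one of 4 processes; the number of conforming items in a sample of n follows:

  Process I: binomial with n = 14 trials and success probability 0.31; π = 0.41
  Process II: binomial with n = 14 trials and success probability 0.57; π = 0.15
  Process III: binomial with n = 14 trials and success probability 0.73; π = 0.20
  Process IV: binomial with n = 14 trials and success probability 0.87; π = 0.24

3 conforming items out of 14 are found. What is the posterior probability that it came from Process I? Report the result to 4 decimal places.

Apply Bayes' rule: the posterior for each component is proportional to its prior times its likelihood at x.
Component likelihoods at x = 3 conforming items out of 14:
  L_I = C(14,3)·0.31^3·0.69^11 = 364·0.029791·0.0168787 = 0.183032
  L_II = C(14,3)·0.57^3·0.43^11 = 364·0.185193·9.29294e-05 = 0.00626439
  L_III = C(14,3)·0.73^3·0.27^11 = 364·0.389017·5.55906e-07 = 7.87175e-05
  L_IV = C(14,3)·0.87^3·0.13^11 = 364·0.658503·1.79216e-10 = 4.29572e-08
Weight by the priors:
  w_I·L_I = 0.41 × 0.183032 = 0.075043
  w_II·L_II = 0.15 × 0.00626439 = 0.000939659
  w_III·L_III = 0.20 × 7.87175e-05 = 1.57435e-05
  w_IV·L_IV = 0.24 × 4.29572e-08 = 1.03097e-08
Evidence: 0.075043 + 0.000939659 + 1.57435e-05 + 1.03097e-08 = 0.0759984
P(Process I | the observation) = 0.075043 / 0.0759984 ≈ 0.9874

0.9874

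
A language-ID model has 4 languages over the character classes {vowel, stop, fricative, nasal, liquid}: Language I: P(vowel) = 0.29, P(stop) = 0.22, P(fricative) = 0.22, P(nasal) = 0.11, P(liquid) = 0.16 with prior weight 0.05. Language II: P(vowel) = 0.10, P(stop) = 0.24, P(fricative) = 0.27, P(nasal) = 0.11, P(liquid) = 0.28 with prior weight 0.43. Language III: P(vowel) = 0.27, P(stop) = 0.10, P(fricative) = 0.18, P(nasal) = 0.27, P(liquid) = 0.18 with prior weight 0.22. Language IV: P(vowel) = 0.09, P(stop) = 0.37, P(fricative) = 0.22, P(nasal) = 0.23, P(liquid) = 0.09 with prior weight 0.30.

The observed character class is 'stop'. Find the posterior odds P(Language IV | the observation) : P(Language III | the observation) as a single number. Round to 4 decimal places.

The posterior odds equal the prior odds times the likelihood ratio: (π_i/π_j)·(f_i(x)/f_j(x)).
Evaluate each component's likelihood at the observed value:
  L_I = P(stop | comp) = 0.22
  L_II = P(stop | comp) = 0.24
  L_III = P(stop | comp) = 0.10
  L_IV = P(stop | comp) = 0.37
Odds = (0.30/0.22) × (0.37/0.1) = 1.36364 × 3.7 ≈ 5.0455

5.0455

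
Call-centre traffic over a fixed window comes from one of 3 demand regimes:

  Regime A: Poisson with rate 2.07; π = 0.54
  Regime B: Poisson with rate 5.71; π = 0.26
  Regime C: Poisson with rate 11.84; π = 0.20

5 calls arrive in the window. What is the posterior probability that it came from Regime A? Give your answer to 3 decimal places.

Posterior ∝ prior × likelihood, so P(k | x) ∝ π_k f_k(x); normalise over all components.
Component likelihoods at x = 5 calls:
  L_A = 0.0399651
  L_B = 0.167563
  L_C = 0.0139808
Weight by the priors:
  π_A·L_A = 0.54 × 0.0399651 = 0.0215812
  π_B·L_B = 0.26 × 0.167563 = 0.0435663
  π_C·L_C = 0.20 × 0.0139808 = 0.00279615
Denominator: 0.0215812 + 0.0435663 + 0.00279615 = 0.0679437
P(Regime A | the observation) ≈ 0.318

0.318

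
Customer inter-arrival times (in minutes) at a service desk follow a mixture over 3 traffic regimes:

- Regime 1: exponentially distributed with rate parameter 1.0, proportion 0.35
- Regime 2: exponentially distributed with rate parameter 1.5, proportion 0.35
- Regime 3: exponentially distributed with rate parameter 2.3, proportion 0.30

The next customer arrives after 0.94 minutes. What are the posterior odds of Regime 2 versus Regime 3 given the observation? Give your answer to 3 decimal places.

1.614

The posterior odds equal the prior odds times the likelihood ratio: (π_i/π_j)·(f_i(x)/f_j(x)).
Component likelihoods at x = 0.94 minutes:
  L_1 = 0.390628
  L_2 = 0.366215
  L_3 = 0.264718
Posterior odds = (π_2·L_2) / (π_3·L_3) = (0.35·0.366215) / (0.30·0.264718) = 0.128175 / 0.0794153 ≈ 1.614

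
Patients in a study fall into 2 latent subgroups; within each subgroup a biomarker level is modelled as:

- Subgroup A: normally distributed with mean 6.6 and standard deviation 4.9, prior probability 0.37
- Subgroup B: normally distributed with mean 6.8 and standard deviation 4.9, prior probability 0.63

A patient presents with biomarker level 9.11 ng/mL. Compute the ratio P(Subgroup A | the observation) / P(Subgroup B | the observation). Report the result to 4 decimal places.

Since P(k|x) ∝ π_k f_k(x), the posterior odds are π_i f_i(x) / (π_j f_j(x)).
Component likelihoods at x = 9.11 ng/mL:
  p_A = (1/(4.9·√(2π)))·exp(−(9.11−6.6)²/(2·4.9²)) = 0.081417·exp(-0.13120) = 0.0714062
  p_B = (1/(4.9·√(2π)))·exp(−(9.11−6.8)²/(2·4.9²)) = 0.081417·exp(-0.11112) = 0.0728541
0.0264203 / 0.0458981 ≈ 0.5756

0.5756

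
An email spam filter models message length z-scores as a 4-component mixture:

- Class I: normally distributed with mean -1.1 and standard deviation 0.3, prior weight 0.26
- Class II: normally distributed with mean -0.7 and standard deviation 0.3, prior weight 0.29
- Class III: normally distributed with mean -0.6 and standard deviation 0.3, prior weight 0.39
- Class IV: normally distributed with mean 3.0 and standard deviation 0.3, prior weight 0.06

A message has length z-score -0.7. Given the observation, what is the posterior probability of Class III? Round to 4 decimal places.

0.4817

Posterior ∝ prior × likelihood, so P(k | x) ∝ π_k f_k(x); normalise over all components.
Evaluate each component's likelihood at the observed value:
  f_I = 0.5467
  f_II = 1.32981
  f_III = 1.25794
  f_IV = 1.2396e-33
Multiply by the mixture weights:
  π_I·f_I = 0.26 × 0.5467 = 0.142142
  π_II·f_II = 0.29 × 1.32981 = 0.385644
  π_III·f_III = 0.39 × 1.25794 = 0.490598
  π_IV·f_IV = 0.06 × 1.2396e-33 = 7.43759e-35
Denominator: 0.142142 + 0.385644 + 0.490598 + 7.43759e-35 = 1.01838
P(Class III | x) = 0.490598 / 1.01838 ≈ 0.4817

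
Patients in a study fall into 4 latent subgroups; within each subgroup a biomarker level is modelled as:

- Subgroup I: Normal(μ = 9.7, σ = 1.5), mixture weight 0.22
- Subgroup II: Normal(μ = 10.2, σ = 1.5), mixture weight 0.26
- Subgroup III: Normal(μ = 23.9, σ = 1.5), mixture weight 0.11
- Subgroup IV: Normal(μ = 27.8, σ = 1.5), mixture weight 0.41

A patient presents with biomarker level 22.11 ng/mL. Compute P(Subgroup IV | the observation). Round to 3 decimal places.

0.006

Posterior ∝ prior × likelihood, so P(k | x) ∝ P(Z=k) f_k(x); normalise over all components.
Evaluate each component's likelihood at the observed value:
  L_I = (1/(1.5·√(2π)))·exp(−(22.11−9.7)²/(2·1.5²)) = 0.265962·exp(-34.22402) = 3.64347e-16
  L_II = (1/(1.5·√(2π)))·exp(−(22.11−10.2)²/(2·1.5²)) = 0.265962·exp(-31.52180) = 5.43344e-15
  L_III = (1/(1.5·√(2π)))·exp(−(22.11−23.9)²/(2·1.5²)) = 0.265962·exp(-0.71202) = 0.130494
  L_IV = (1/(1.5·√(2π)))·exp(−(22.11−27.8)²/(2·1.5²)) = 0.265962·exp(-7.19469) = 0.00019962
Multiply by the mixture weights:
  P(Z=I)·L_I = 0.22 × 3.64347e-16 = 8.01563e-17
  P(Z=II)·L_II = 0.26 × 5.43344e-15 = 1.41269e-15
  P(Z=III)·L_III = 0.11 × 0.130494 = 0.0143544
  P(Z=IV)·L_IV = 0.41 × 0.00019962 = 8.18444e-05
Sum: 8.01563e-17 + 1.41269e-15 + 0.0143544 + 8.18444e-05 = 0.0144362
Responsibility of Subgroup IV: 8.18444e-05 / 0.0144362 ≈ 0.006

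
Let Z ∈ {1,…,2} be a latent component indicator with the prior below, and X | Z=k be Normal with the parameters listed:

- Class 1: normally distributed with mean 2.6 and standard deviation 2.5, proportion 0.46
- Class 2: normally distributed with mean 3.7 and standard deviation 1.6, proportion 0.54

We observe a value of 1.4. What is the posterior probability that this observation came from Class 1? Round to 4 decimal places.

By Bayes' theorem, P(k | x) = π_k f_k(x) / Σ_j π_j f_j(x).
Normal densities:
  L_1 = (1/(2.5·√(2π)))·exp(−(1.4−2.6)²/(2·2.5²)) = 0.159577·exp(-0.11520) = 0.142213
  L_2 = (1/(1.6·√(2π)))·exp(−(1.4−3.7)²/(2·1.6²)) = 0.249339·exp(-1.03320) = 0.0887311
Multiply by the mixture weights:
  π_1·L_1 = 0.46 × 0.142213 = 0.065418
  π_2·L_2 = 0.54 × 0.0887311 = 0.0479148
Evidence: 0.065418 + 0.0479148 = 0.113333
P(Class 1 | x) = 0.065418 / 0.113333 ≈ 0.5772

0.5772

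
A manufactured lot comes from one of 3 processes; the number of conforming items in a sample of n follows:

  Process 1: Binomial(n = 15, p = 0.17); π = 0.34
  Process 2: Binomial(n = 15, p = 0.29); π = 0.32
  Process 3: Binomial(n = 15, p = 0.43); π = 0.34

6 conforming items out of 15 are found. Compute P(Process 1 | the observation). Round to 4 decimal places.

0.0642

By Bayes' theorem, P(k | x) = P(Z=k) f_k(x) / Σ_j P(Z=j) f_j(x).
Evaluate each component's likelihood at the observed value:
  p_1 = C(15,6)·0.17^6·0.83^9 = 5005·2.41376e-05·0.18694 = 0.022584
  p_2 = C(15,6)·0.29^6·0.71^9 = 5005·0.000594823·0.0458485 = 0.136495
  p_3 = C(15,6)·0.43^6·0.57^9 = 5005·0.00632136·0.00635146 = 0.20095
Unnormalised posteriors:
  P(Z=1)·p_1 = 0.34 × 0.022584 = 0.00767855
  P(Z=2)·p_2 = 0.32 × 0.136495 = 0.0436784
  P(Z=3)·p_3 = 0.34 × 0.20095 = 0.0683231
Denominator: 0.00767855 + 0.0436784 + 0.0683231 = 0.11968
Responsibility of Process 1: 0.00767855 / 0.11968 ≈ 0.0642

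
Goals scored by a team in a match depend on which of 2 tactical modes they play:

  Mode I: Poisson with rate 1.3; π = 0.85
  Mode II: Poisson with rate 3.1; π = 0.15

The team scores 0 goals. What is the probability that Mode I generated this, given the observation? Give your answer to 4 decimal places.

0.9717

P(component k | x) = w_k·f_k(x) / marginal(x), where marginal(x) = Σ_j w_j·f_j(x).
Component likelihoods at x = 0 goals:
  f_I = 0.272532
  f_II = 0.0450492
Weight by the priors:
  w_I·f_I = 0.85 × 0.272532 = 0.231652
  w_II·f_II = 0.15 × 0.0450492 = 0.00675738
Normaliser: 0.231652 + 0.00675738 = 0.238409
Responsibility of Mode I: 0.231652 / 0.238409 ≈ 0.9717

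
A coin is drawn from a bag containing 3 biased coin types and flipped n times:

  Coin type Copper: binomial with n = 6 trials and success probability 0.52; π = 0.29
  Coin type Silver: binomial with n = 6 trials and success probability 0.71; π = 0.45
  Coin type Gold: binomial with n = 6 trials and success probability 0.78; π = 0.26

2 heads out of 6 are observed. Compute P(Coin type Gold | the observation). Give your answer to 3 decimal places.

P(component k | x) = w_k·f_k(x) / marginal(x), where marginal(x) = Σ_j w_j·f_j(x).
Binomial probabilities:
  L_Copper = C(6,2)·0.52^2·0.48^4 = 15·0.2704·0.0530842 = 0.215309
  L_Silver = C(6,2)·0.71^2·0.29^4 = 15·0.5041·0.00707281 = 0.0534811
  L_Gold = C(6,2)·0.78^2·0.22^4 = 15·0.6084·0.00234256 = 0.0213782
Multiply by the mixture weights:
  w_Copper·L_Copper = 0.29 × 0.215309 = 0.0624397
  w_Silver·L_Silver = 0.45 × 0.0534811 = 0.0240665
  w_Gold·L_Gold = 0.26 × 0.0213782 = 0.00555833
Marginal: 0.0624397 + 0.0240665 + 0.00555833 = 0.0920645
P(Coin type Gold | data) = 0.00555833 / 0.0920645 ≈ 0.060

0.060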